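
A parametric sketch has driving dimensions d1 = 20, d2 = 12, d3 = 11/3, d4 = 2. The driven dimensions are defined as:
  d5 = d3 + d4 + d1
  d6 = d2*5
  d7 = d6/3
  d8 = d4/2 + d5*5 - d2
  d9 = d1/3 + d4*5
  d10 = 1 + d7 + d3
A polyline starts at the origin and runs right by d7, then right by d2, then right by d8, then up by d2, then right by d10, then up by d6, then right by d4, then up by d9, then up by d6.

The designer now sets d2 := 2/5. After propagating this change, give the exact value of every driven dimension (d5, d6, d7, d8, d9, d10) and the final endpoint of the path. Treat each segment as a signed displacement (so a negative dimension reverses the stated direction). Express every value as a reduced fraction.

d5 = 77/3
d6 = 2
d7 = 2/3
d8 = 1934/15
d9 = 50/3
d10 = 16/3
endpoint = (412/3, 316/15)

Apply edit: d2 := 2/5
  d5 = d3 + d4 + d1 = 77/3
  d6 = d2*5 = 2
  d7 = d6/3 = 2/3
  d8 = d4/2 + d5*5 - d2 = 1934/15
  d9 = d1/3 + d4*5 = 50/3
  d10 = 1 + d7 + d3 = 16/3
Walk from origin (0, 0):
  seg 1: right by d7 = 2/3 → (2/3, 0)
  seg 2: right by d2 = 2/5 → (16/15, 0)
  seg 3: right by d8 = 1934/15 → (130, 0)
  seg 4: up by d2 = 2/5 → (130, 2/5)
  seg 5: right by d10 = 16/3 → (406/3, 2/5)
  seg 6: up by d6 = 2 → (406/3, 12/5)
  seg 7: right by d4 = 2 → (412/3, 12/5)
  seg 8: up by d9 = 50/3 → (412/3, 286/15)
  seg 9: up by d6 = 2 → (412/3, 316/15)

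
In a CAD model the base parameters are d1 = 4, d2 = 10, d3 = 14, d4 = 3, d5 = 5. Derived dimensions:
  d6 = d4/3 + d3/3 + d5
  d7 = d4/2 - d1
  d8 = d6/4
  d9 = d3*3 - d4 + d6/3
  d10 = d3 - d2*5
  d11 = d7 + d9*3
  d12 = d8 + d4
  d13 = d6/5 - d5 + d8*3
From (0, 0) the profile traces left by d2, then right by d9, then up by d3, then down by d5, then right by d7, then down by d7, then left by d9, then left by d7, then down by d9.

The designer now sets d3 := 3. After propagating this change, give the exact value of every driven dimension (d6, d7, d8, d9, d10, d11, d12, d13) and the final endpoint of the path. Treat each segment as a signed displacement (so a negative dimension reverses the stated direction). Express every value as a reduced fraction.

d6 = 7
d7 = -5/2
d8 = 7/4
d9 = 25/3
d10 = -47
d11 = 45/2
d12 = 19/4
d13 = 33/20
endpoint = (-10, -47/6)

Apply edit: d3 := 3
  d6 = d4/3 + d3/3 + d5 = 7
  d7 = d4/2 - d1 = -5/2
  d8 = d6/4 = 7/4
  d9 = d3*3 - d4 + d6/3 = 25/3
  d10 = d3 - d2*5 = -47
  d11 = d7 + d9*3 = 45/2
  d12 = d8 + d4 = 19/4
  d13 = d6/5 - d5 + d8*3 = 33/20
Walk from origin (0, 0):
  seg 1: left by d2 = 10 → (-10, 0)
  seg 2: right by d9 = 25/3 → (-5/3, 0)
  seg 3: up by d3 = 3 → (-5/3, 3)
  seg 4: down by d5 = 5 → (-5/3, -2)
  seg 5: right by d7 = -5/2 → (-25/6, -2)
  seg 6: down by d7 = -5/2 → (-25/6, 1/2)
  seg 7: left by d9 = 25/3 → (-25/2, 1/2)
  seg 8: left by d7 = -5/2 → (-10, 1/2)
  seg 9: down by d9 = 25/3 → (-10, -47/6)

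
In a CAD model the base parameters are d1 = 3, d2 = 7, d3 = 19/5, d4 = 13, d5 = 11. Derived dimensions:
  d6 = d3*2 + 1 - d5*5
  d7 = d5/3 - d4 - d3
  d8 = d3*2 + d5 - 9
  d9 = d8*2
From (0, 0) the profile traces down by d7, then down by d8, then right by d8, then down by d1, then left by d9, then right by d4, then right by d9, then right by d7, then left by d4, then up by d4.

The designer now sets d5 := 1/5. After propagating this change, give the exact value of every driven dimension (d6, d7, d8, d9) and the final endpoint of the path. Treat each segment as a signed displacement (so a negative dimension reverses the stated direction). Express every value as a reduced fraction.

Apply edit: d5 := 1/5
  d6 = d3*2 + 1 - d5*5 = 38/5
  d7 = d5/3 - d4 - d3 = -251/15
  d8 = d3*2 + d5 - 9 = -6/5
  d9 = d8*2 = -12/5
Walk from origin (0, 0):
  seg 1: down by d7 = -251/15 → (0, 251/15)
  seg 2: down by d8 = -6/5 → (0, 269/15)
  seg 3: right by d8 = -6/5 → (-6/5, 269/15)
  seg 4: down by d1 = 3 → (-6/5, 224/15)
  seg 5: left by d9 = -12/5 → (6/5, 224/15)
  seg 6: right by d4 = 13 → (71/5, 224/15)
  seg 7: right by d9 = -12/5 → (59/5, 224/15)
  seg 8: right by d7 = -251/15 → (-74/15, 224/15)
  seg 9: left by d4 = 13 → (-269/15, 224/15)
  seg 10: up by d4 = 13 → (-269/15, 419/15)

d6 = 38/5
d7 = -251/15
d8 = -6/5
d9 = -12/5
endpoint = (-269/15, 419/15)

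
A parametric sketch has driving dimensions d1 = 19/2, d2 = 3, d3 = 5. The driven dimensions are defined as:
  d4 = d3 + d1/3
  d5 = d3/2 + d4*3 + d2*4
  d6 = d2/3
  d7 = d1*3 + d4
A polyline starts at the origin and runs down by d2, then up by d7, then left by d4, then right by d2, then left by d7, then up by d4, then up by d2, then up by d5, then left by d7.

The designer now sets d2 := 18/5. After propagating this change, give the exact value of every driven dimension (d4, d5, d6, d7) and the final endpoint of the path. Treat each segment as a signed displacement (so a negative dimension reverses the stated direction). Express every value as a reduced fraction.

d4 = 49/6
d5 = 207/5
d6 = 6/5
d7 = 110/3
endpoint = (-779/10, 2587/30)

Apply edit: d2 := 18/5
  d4 = d3 + d1/3 = 49/6
  d5 = d3/2 + d4*3 + d2*4 = 207/5
  d6 = d2/3 = 6/5
  d7 = d1*3 + d4 = 110/3
Walk from origin (0, 0):
  seg 1: down by d2 = 18/5 → (0, -18/5)
  seg 2: up by d7 = 110/3 → (0, 496/15)
  seg 3: left by d4 = 49/6 → (-49/6, 496/15)
  seg 4: right by d2 = 18/5 → (-137/30, 496/15)
  seg 5: left by d7 = 110/3 → (-1237/30, 496/15)
  seg 6: up by d4 = 49/6 → (-1237/30, 1237/30)
  seg 7: up by d2 = 18/5 → (-1237/30, 269/6)
  seg 8: up by d5 = 207/5 → (-1237/30, 2587/30)
  seg 9: left by d7 = 110/3 → (-779/10, 2587/30)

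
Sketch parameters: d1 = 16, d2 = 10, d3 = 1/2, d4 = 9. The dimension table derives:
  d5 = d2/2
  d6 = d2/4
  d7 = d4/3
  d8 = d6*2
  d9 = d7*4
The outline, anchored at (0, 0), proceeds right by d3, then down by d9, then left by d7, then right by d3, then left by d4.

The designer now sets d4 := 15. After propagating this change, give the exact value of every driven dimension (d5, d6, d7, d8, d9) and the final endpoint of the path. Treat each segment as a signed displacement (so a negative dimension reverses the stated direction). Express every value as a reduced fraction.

Apply edit: d4 := 15
  d5 = d2/2 = 5
  d6 = d2/4 = 5/2
  d7 = d4/3 = 5
  d8 = d6*2 = 5
  d9 = d7*4 = 20
Walk from origin (0, 0):
  seg 1: right by d3 = 1/2 → (1/2, 0)
  seg 2: down by d9 = 20 → (1/2, -20)
  seg 3: left by d7 = 5 → (-9/2, -20)
  seg 4: right by d3 = 1/2 → (-4, -20)
  seg 5: left by d4 = 15 → (-19, -20)

d5 = 5
d6 = 5/2
d7 = 5
d8 = 5
d9 = 20
endpoint = (-19, -20)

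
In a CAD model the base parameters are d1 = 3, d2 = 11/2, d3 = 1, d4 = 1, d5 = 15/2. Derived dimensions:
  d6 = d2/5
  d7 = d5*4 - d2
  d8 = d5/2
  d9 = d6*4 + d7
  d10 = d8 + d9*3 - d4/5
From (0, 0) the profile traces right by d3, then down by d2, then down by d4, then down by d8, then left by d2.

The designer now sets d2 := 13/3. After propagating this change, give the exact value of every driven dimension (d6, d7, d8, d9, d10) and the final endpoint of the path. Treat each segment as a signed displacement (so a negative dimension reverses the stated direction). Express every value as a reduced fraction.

d6 = 13/15
d7 = 77/3
d8 = 15/4
d9 = 437/15
d10 = 1819/20
endpoint = (-10/3, -109/12)

Apply edit: d2 := 13/3
  d6 = d2/5 = 13/15
  d7 = d5*4 - d2 = 77/3
  d8 = d5/2 = 15/4
  d9 = d6*4 + d7 = 437/15
  d10 = d8 + d9*3 - d4/5 = 1819/20
Walk from origin (0, 0):
  seg 1: right by d3 = 1 → (1, 0)
  seg 2: down by d2 = 13/3 → (1, -13/3)
  seg 3: down by d4 = 1 → (1, -16/3)
  seg 4: down by d8 = 15/4 → (1, -109/12)
  seg 5: left by d2 = 13/3 → (-10/3, -109/12)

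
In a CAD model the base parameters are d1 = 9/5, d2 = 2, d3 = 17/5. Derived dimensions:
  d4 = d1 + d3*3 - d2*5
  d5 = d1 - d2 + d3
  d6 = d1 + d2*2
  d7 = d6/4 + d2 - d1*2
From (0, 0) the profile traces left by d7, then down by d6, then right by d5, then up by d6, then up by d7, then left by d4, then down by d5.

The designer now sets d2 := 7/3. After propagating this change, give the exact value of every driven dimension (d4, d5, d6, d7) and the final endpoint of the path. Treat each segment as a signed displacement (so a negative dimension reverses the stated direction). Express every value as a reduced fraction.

d4 = 1/3
d5 = 43/15
d6 = 97/15
d7 = 7/20
endpoint = (131/60, -151/60)

Apply edit: d2 := 7/3
  d4 = d1 + d3*3 - d2*5 = 1/3
  d5 = d1 - d2 + d3 = 43/15
  d6 = d1 + d2*2 = 97/15
  d7 = d6/4 + d2 - d1*2 = 7/20
Walk from origin (0, 0):
  seg 1: left by d7 = 7/20 → (-7/20, 0)
  seg 2: down by d6 = 97/15 → (-7/20, -97/15)
  seg 3: right by d5 = 43/15 → (151/60, -97/15)
  seg 4: up by d6 = 97/15 → (151/60, 0)
  seg 5: up by d7 = 7/20 → (151/60, 7/20)
  seg 6: left by d4 = 1/3 → (131/60, 7/20)
  seg 7: down by d5 = 43/15 → (131/60, -151/60)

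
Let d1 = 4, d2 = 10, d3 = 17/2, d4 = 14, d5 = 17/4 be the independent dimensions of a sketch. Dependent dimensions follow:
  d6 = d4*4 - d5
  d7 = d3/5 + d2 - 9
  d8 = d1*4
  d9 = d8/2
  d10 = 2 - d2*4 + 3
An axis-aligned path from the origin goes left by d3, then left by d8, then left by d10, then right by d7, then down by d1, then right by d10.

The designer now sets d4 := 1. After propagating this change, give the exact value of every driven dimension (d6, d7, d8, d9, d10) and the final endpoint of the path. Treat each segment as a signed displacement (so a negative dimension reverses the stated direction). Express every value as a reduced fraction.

d6 = -1/4
d7 = 27/10
d8 = 16
d9 = 8
d10 = -35
endpoint = (-109/5, -4)

Apply edit: d4 := 1
  d6 = d4*4 - d5 = -1/4
  d7 = d3/5 + d2 - 9 = 27/10
  d8 = d1*4 = 16
  d9 = d8/2 = 8
  d10 = 2 - d2*4 + 3 = -35
Walk from origin (0, 0):
  seg 1: left by d3 = 17/2 → (-17/2, 0)
  seg 2: left by d8 = 16 → (-49/2, 0)
  seg 3: left by d10 = -35 → (21/2, 0)
  seg 4: right by d7 = 27/10 → (66/5, 0)
  seg 5: down by d1 = 4 → (66/5, -4)
  seg 6: right by d10 = -35 → (-109/5, -4)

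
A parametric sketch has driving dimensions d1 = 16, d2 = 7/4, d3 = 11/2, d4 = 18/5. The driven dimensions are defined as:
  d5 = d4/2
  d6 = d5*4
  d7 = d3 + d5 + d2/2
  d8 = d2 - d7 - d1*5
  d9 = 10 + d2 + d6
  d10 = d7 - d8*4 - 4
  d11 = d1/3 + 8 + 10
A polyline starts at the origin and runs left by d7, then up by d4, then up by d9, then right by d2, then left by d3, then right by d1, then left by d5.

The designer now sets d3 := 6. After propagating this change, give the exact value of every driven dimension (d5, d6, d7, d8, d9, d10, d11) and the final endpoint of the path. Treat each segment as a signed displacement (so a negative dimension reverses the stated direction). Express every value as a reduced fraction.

Apply edit: d3 := 6
  d5 = d4/2 = 9/5
  d6 = d5*4 = 36/5
  d7 = d3 + d5 + d2/2 = 347/40
  d8 = d2 - d7 - d1*5 = -3477/40
  d9 = 10 + d2 + d6 = 379/20
  d10 = d7 - d8*4 - 4 = 2819/8
  d11 = d1/3 + 8 + 10 = 70/3
Walk from origin (0, 0):
  seg 1: left by d7 = 347/40 → (-347/40, 0)
  seg 2: up by d4 = 18/5 → (-347/40, 18/5)
  seg 3: up by d9 = 379/20 → (-347/40, 451/20)
  seg 4: right by d2 = 7/4 → (-277/40, 451/20)
  seg 5: left by d3 = 6 → (-517/40, 451/20)
  seg 6: right by d1 = 16 → (123/40, 451/20)
  seg 7: left by d5 = 9/5 → (51/40, 451/20)

d5 = 9/5
d6 = 36/5
d7 = 347/40
d8 = -3477/40
d9 = 379/20
d10 = 2819/8
d11 = 70/3
endpoint = (51/40, 451/20)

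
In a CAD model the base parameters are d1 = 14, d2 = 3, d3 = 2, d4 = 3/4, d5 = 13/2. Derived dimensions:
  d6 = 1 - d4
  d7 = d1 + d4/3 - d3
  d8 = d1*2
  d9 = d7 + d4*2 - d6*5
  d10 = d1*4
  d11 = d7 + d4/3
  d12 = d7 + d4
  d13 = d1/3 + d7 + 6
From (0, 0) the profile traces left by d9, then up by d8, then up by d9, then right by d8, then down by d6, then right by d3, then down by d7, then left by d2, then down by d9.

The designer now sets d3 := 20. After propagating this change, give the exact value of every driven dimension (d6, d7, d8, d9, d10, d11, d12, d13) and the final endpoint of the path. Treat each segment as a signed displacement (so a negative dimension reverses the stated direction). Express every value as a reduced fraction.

Apply edit: d3 := 20
  d6 = 1 - d4 = 1/4
  d7 = d1 + d4/3 - d3 = -23/4
  d8 = d1*2 = 28
  d9 = d7 + d4*2 - d6*5 = -11/2
  d10 = d1*4 = 56
  d11 = d7 + d4/3 = -11/2
  d12 = d7 + d4 = -5
  d13 = d1/3 + d7 + 6 = 59/12
Walk from origin (0, 0):
  seg 1: left by d9 = -11/2 → (11/2, 0)
  seg 2: up by d8 = 28 → (11/2, 28)
  seg 3: up by d9 = -11/2 → (11/2, 45/2)
  seg 4: right by d8 = 28 → (67/2, 45/2)
  seg 5: down by d6 = 1/4 → (67/2, 89/4)
  seg 6: right by d3 = 20 → (107/2, 89/4)
  seg 7: down by d7 = -23/4 → (107/2, 28)
  seg 8: left by d2 = 3 → (101/2, 28)
  seg 9: down by d9 = -11/2 → (101/2, 67/2)

d6 = 1/4
d7 = -23/4
d8 = 28
d9 = -11/2
d10 = 56
d11 = -11/2
d12 = -5
d13 = 59/12
endpoint = (101/2, 67/2)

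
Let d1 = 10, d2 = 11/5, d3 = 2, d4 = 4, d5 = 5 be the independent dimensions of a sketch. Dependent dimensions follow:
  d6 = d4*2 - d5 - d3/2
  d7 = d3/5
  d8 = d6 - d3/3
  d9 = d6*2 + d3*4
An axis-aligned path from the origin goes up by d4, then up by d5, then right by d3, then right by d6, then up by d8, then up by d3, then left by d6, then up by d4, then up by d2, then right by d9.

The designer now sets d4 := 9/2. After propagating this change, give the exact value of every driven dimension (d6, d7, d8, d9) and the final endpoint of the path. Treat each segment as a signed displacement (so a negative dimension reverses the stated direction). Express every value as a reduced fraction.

Apply edit: d4 := 9/2
  d6 = d4*2 - d5 - d3/2 = 3
  d7 = d3/5 = 2/5
  d8 = d6 - d3/3 = 7/3
  d9 = d6*2 + d3*4 = 14
Walk from origin (0, 0):
  seg 1: up by d4 = 9/2 → (0, 9/2)
  seg 2: up by d5 = 5 → (0, 19/2)
  seg 3: right by d3 = 2 → (2, 19/2)
  seg 4: right by d6 = 3 → (5, 19/2)
  seg 5: up by d8 = 7/3 → (5, 71/6)
  seg 6: up by d3 = 2 → (5, 83/6)
  seg 7: left by d6 = 3 → (2, 83/6)
  seg 8: up by d4 = 9/2 → (2, 55/3)
  seg 9: up by d2 = 11/5 → (2, 308/15)
  seg 10: right by d9 = 14 → (16, 308/15)

d6 = 3
d7 = 2/5
d8 = 7/3
d9 = 14
endpoint = (16, 308/15)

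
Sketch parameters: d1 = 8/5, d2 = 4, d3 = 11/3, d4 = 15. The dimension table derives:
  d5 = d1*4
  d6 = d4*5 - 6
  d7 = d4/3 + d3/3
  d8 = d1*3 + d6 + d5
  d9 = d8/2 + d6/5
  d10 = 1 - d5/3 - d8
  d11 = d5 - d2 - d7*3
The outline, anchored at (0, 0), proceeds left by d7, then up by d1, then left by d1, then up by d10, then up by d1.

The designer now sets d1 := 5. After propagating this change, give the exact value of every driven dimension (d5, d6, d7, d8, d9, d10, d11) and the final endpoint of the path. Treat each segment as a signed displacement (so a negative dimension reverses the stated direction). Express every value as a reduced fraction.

Apply edit: d1 := 5
  d5 = d1*4 = 20
  d6 = d4*5 - 6 = 69
  d7 = d4/3 + d3/3 = 56/9
  d8 = d1*3 + d6 + d5 = 104
  d9 = d8/2 + d6/5 = 329/5
  d10 = 1 - d5/3 - d8 = -329/3
  d11 = d5 - d2 - d7*3 = -8/3
Walk from origin (0, 0):
  seg 1: left by d7 = 56/9 → (-56/9, 0)
  seg 2: up by d1 = 5 → (-56/9, 5)
  seg 3: left by d1 = 5 → (-101/9, 5)
  seg 4: up by d10 = -329/3 → (-101/9, -314/3)
  seg 5: up by d1 = 5 → (-101/9, -299/3)

d5 = 20
d6 = 69
d7 = 56/9
d8 = 104
d9 = 329/5
d10 = -329/3
d11 = -8/3
endpoint = (-101/9, -299/3)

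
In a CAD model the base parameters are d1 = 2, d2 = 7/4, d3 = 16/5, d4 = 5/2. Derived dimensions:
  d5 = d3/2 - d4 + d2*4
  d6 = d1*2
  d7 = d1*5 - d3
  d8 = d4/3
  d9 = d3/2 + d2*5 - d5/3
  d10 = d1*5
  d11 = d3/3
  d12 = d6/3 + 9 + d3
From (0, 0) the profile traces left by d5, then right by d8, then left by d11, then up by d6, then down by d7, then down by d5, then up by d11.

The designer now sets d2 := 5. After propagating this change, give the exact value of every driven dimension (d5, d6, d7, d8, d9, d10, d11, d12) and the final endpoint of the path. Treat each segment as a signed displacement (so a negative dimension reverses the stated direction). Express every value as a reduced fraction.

d5 = 191/10
d6 = 4
d7 = 34/5
d8 = 5/6
d9 = 607/30
d10 = 10
d11 = 16/15
d12 = 203/15
endpoint = (-58/3, -125/6)

Apply edit: d2 := 5
  d5 = d3/2 - d4 + d2*4 = 191/10
  d6 = d1*2 = 4
  d7 = d1*5 - d3 = 34/5
  d8 = d4/3 = 5/6
  d9 = d3/2 + d2*5 - d5/3 = 607/30
  d10 = d1*5 = 10
  d11 = d3/3 = 16/15
  d12 = d6/3 + 9 + d3 = 203/15
Walk from origin (0, 0):
  seg 1: left by d5 = 191/10 → (-191/10, 0)
  seg 2: right by d8 = 5/6 → (-274/15, 0)
  seg 3: left by d11 = 16/15 → (-58/3, 0)
  seg 4: up by d6 = 4 → (-58/3, 4)
  seg 5: down by d7 = 34/5 → (-58/3, -14/5)
  seg 6: down by d5 = 191/10 → (-58/3, -219/10)
  seg 7: up by d11 = 16/15 → (-58/3, -125/6)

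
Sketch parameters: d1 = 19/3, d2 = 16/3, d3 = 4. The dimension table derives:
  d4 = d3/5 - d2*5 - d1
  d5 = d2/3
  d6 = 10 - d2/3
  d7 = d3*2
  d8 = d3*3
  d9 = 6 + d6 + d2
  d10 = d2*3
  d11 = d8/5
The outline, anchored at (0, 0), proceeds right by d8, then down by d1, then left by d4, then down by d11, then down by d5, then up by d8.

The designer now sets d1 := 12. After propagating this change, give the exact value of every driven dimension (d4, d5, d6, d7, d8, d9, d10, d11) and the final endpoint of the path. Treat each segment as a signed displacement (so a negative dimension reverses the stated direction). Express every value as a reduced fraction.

Apply edit: d1 := 12
  d4 = d3/5 - d2*5 - d1 = -568/15
  d5 = d2/3 = 16/9
  d6 = 10 - d2/3 = 74/9
  d7 = d3*2 = 8
  d8 = d3*3 = 12
  d9 = 6 + d6 + d2 = 176/9
  d10 = d2*3 = 16
  d11 = d8/5 = 12/5
Walk from origin (0, 0):
  seg 1: right by d8 = 12 → (12, 0)
  seg 2: down by d1 = 12 → (12, -12)
  seg 3: left by d4 = -568/15 → (748/15, -12)
  seg 4: down by d11 = 12/5 → (748/15, -72/5)
  seg 5: down by d5 = 16/9 → (748/15, -728/45)
  seg 6: up by d8 = 12 → (748/15, -188/45)

d4 = -568/15
d5 = 16/9
d6 = 74/9
d7 = 8
d8 = 12
d9 = 176/9
d10 = 16
d11 = 12/5
endpoint = (748/15, -188/45)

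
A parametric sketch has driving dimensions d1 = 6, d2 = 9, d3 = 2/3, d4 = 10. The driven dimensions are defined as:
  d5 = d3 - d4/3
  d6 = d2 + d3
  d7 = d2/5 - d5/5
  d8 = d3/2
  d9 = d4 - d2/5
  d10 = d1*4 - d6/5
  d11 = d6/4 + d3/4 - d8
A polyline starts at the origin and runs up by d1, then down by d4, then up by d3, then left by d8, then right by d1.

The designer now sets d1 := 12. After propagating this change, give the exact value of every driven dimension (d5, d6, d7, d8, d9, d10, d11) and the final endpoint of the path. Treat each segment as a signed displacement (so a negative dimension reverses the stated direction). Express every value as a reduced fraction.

d5 = -8/3
d6 = 29/3
d7 = 7/3
d8 = 1/3
d9 = 41/5
d10 = 691/15
d11 = 9/4
endpoint = (35/3, 8/3)

Apply edit: d1 := 12
  d5 = d3 - d4/3 = -8/3
  d6 = d2 + d3 = 29/3
  d7 = d2/5 - d5/5 = 7/3
  d8 = d3/2 = 1/3
  d9 = d4 - d2/5 = 41/5
  d10 = d1*4 - d6/5 = 691/15
  d11 = d6/4 + d3/4 - d8 = 9/4
Walk from origin (0, 0):
  seg 1: up by d1 = 12 → (0, 12)
  seg 2: down by d4 = 10 → (0, 2)
  seg 3: up by d3 = 2/3 → (0, 8/3)
  seg 4: left by d8 = 1/3 → (-1/3, 8/3)
  seg 5: right by d1 = 12 → (35/3, 8/3)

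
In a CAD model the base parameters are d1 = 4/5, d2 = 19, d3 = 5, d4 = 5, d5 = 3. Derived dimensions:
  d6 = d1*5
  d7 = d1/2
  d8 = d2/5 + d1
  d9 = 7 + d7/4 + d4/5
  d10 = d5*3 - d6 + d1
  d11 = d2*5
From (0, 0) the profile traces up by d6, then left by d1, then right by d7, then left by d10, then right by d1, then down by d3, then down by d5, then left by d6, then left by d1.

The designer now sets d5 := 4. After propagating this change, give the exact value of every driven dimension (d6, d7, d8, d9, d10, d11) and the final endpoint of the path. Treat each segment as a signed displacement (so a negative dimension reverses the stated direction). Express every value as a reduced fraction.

Apply edit: d5 := 4
  d6 = d1*5 = 4
  d7 = d1/2 = 2/5
  d8 = d2/5 + d1 = 23/5
  d9 = 7 + d7/4 + d4/5 = 81/10
  d10 = d5*3 - d6 + d1 = 44/5
  d11 = d2*5 = 95
Walk from origin (0, 0):
  seg 1: up by d6 = 4 → (0, 4)
  seg 2: left by d1 = 4/5 → (-4/5, 4)
  seg 3: right by d7 = 2/5 → (-2/5, 4)
  seg 4: left by d10 = 44/5 → (-46/5, 4)
  seg 5: right by d1 = 4/5 → (-42/5, 4)
  seg 6: down by d3 = 5 → (-42/5, -1)
  seg 7: down by d5 = 4 → (-42/5, -5)
  seg 8: left by d6 = 4 → (-62/5, -5)
  seg 9: left by d1 = 4/5 → (-66/5, -5)

d6 = 4
d7 = 2/5
d8 = 23/5
d9 = 81/10
d10 = 44/5
d11 = 95
endpoint = (-66/5, -5)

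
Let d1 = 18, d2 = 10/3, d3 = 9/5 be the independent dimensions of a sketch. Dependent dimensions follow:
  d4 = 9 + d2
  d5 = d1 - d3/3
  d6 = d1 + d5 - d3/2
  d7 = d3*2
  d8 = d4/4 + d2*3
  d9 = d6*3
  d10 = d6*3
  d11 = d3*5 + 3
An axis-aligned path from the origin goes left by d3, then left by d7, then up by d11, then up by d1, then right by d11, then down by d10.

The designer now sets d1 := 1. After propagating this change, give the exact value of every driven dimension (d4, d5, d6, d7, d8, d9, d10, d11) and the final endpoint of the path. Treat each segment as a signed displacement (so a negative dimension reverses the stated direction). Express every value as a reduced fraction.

d4 = 37/3
d5 = 2/5
d6 = 1/2
d7 = 18/5
d8 = 157/12
d9 = 3/2
d10 = 3/2
d11 = 12
endpoint = (33/5, 23/2)

Apply edit: d1 := 1
  d4 = 9 + d2 = 37/3
  d5 = d1 - d3/3 = 2/5
  d6 = d1 + d5 - d3/2 = 1/2
  d7 = d3*2 = 18/5
  d8 = d4/4 + d2*3 = 157/12
  d9 = d6*3 = 3/2
  d10 = d6*3 = 3/2
  d11 = d3*5 + 3 = 12
Walk from origin (0, 0):
  seg 1: left by d3 = 9/5 → (-9/5, 0)
  seg 2: left by d7 = 18/5 → (-27/5, 0)
  seg 3: up by d11 = 12 → (-27/5, 12)
  seg 4: up by d1 = 1 → (-27/5, 13)
  seg 5: right by d11 = 12 → (33/5, 13)
  seg 6: down by d10 = 3/2 → (33/5, 23/2)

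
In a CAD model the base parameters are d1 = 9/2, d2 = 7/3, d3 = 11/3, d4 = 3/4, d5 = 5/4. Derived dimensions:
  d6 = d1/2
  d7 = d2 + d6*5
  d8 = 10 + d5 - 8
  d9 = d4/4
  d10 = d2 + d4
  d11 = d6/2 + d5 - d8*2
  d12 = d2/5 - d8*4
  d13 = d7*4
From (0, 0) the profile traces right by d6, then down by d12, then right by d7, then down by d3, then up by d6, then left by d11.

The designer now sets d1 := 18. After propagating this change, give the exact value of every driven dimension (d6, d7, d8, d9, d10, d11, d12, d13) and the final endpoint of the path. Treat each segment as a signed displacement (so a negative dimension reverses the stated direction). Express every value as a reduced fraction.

Apply edit: d1 := 18
  d6 = d1/2 = 9
  d7 = d2 + d6*5 = 142/3
  d8 = 10 + d5 - 8 = 13/4
  d9 = d4/4 = 3/16
  d10 = d2 + d4 = 37/12
  d11 = d6/2 + d5 - d8*2 = -3/4
  d12 = d2/5 - d8*4 = -188/15
  d13 = d7*4 = 568/3
Walk from origin (0, 0):
  seg 1: right by d6 = 9 → (9, 0)
  seg 2: down by d12 = -188/15 → (9, 188/15)
  seg 3: right by d7 = 142/3 → (169/3, 188/15)
  seg 4: down by d3 = 11/3 → (169/3, 133/15)
  seg 5: up by d6 = 9 → (169/3, 268/15)
  seg 6: left by d11 = -3/4 → (685/12, 268/15)

d6 = 9
d7 = 142/3
d8 = 13/4
d9 = 3/16
d10 = 37/12
d11 = -3/4
d12 = -188/15
d13 = 568/3
endpoint = (685/12, 268/15)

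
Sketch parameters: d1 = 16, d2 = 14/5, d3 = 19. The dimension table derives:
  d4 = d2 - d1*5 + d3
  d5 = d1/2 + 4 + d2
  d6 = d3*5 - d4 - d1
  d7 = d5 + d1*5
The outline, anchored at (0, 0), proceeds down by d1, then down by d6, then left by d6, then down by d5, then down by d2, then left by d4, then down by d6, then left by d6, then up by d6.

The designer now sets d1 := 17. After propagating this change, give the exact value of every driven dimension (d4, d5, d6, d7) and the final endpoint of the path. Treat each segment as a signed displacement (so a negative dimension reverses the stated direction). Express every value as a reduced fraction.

Apply edit: d1 := 17
  d4 = d2 - d1*5 + d3 = -316/5
  d5 = d1/2 + 4 + d2 = 153/10
  d6 = d3*5 - d4 - d1 = 706/5
  d7 = d5 + d1*5 = 1003/10
Walk from origin (0, 0):
  seg 1: down by d1 = 17 → (0, -17)
  seg 2: down by d6 = 706/5 → (0, -791/5)
  seg 3: left by d6 = 706/5 → (-706/5, -791/5)
  seg 4: down by d5 = 153/10 → (-706/5, -347/2)
  seg 5: down by d2 = 14/5 → (-706/5, -1763/10)
  seg 6: left by d4 = -316/5 → (-78, -1763/10)
  seg 7: down by d6 = 706/5 → (-78, -635/2)
  seg 8: left by d6 = 706/5 → (-1096/5, -635/2)
  seg 9: up by d6 = 706/5 → (-1096/5, -1763/10)

d4 = -316/5
d5 = 153/10
d6 = 706/5
d7 = 1003/10
endpoint = (-1096/5, -1763/10)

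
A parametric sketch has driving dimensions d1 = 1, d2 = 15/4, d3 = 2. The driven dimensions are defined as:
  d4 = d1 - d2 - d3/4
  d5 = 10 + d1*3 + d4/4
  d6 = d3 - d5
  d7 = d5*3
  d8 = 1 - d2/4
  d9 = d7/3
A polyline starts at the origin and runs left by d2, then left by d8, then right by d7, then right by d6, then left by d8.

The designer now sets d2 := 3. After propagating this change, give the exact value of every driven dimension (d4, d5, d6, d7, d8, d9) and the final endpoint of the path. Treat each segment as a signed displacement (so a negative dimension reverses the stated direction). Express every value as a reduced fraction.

d4 = -5/2
d5 = 99/8
d6 = -83/8
d7 = 297/8
d8 = 1/4
d9 = 99/8
endpoint = (93/4, 0)

Apply edit: d2 := 3
  d4 = d1 - d2 - d3/4 = -5/2
  d5 = 10 + d1*3 + d4/4 = 99/8
  d6 = d3 - d5 = -83/8
  d7 = d5*3 = 297/8
  d8 = 1 - d2/4 = 1/4
  d9 = d7/3 = 99/8
Walk from origin (0, 0):
  seg 1: left by d2 = 3 → (-3, 0)
  seg 2: left by d8 = 1/4 → (-13/4, 0)
  seg 3: right by d7 = 297/8 → (271/8, 0)
  seg 4: right by d6 = -83/8 → (47/2, 0)
  seg 5: left by d8 = 1/4 → (93/4, 0)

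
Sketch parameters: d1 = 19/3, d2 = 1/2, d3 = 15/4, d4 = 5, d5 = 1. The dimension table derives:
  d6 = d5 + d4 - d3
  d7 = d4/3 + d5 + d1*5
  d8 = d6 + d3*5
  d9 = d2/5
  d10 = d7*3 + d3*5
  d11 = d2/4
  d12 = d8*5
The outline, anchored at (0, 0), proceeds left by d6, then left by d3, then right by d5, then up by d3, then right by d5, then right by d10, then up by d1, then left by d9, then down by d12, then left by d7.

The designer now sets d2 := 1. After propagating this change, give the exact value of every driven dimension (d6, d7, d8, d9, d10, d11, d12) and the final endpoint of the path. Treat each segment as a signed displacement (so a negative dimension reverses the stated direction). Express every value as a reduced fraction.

Apply edit: d2 := 1
  d6 = d5 + d4 - d3 = 9/4
  d7 = d4/3 + d5 + d1*5 = 103/3
  d8 = d6 + d3*5 = 21
  d9 = d2/5 = 1/5
  d10 = d7*3 + d3*5 = 487/4
  d11 = d2/4 = 1/4
  d12 = d8*5 = 105
Walk from origin (0, 0):
  seg 1: left by d6 = 9/4 → (-9/4, 0)
  seg 2: left by d3 = 15/4 → (-6, 0)
  seg 3: right by d5 = 1 → (-5, 0)
  seg 4: up by d3 = 15/4 → (-5, 15/4)
  seg 5: right by d5 = 1 → (-4, 15/4)
  seg 6: right by d10 = 487/4 → (471/4, 15/4)
  seg 7: up by d1 = 19/3 → (471/4, 121/12)
  seg 8: left by d9 = 1/5 → (2351/20, 121/12)
  seg 9: down by d12 = 105 → (2351/20, -1139/12)
  seg 10: left by d7 = 103/3 → (4993/60, -1139/12)

d6 = 9/4
d7 = 103/3
d8 = 21
d9 = 1/5
d10 = 487/4
d11 = 1/4
d12 = 105
endpoint = (4993/60, -1139/12)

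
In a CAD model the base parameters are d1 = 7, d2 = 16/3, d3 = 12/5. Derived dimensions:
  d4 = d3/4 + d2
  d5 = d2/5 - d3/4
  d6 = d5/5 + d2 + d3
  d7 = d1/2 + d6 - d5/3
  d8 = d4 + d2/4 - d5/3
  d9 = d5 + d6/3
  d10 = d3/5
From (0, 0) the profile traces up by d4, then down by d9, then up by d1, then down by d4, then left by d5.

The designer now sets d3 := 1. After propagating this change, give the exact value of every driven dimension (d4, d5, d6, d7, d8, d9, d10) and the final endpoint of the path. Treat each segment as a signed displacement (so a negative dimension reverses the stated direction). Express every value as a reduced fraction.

d4 = 67/12
d5 = 49/60
d6 = 1949/300
d7 = 2188/225
d8 = 299/45
d9 = 671/225
d10 = 1/5
endpoint = (-49/60, 904/225)

Apply edit: d3 := 1
  d4 = d3/4 + d2 = 67/12
  d5 = d2/5 - d3/4 = 49/60
  d6 = d5/5 + d2 + d3 = 1949/300
  d7 = d1/2 + d6 - d5/3 = 2188/225
  d8 = d4 + d2/4 - d5/3 = 299/45
  d9 = d5 + d6/3 = 671/225
  d10 = d3/5 = 1/5
Walk from origin (0, 0):
  seg 1: up by d4 = 67/12 → (0, 67/12)
  seg 2: down by d9 = 671/225 → (0, 2341/900)
  seg 3: up by d1 = 7 → (0, 8641/900)
  seg 4: down by d4 = 67/12 → (0, 904/225)
  seg 5: left by d5 = 49/60 → (-49/60, 904/225)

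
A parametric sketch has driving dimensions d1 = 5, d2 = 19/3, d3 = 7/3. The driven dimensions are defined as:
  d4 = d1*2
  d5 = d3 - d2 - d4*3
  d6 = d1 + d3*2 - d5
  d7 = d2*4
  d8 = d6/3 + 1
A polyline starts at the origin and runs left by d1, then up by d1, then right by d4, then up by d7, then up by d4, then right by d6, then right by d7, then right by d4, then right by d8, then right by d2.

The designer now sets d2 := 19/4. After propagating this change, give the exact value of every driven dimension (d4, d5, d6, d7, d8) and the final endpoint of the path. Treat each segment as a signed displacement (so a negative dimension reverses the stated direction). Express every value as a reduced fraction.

Apply edit: d2 := 19/4
  d4 = d1*2 = 10
  d5 = d3 - d2 - d4*3 = -389/12
  d6 = d1 + d3*2 - d5 = 505/12
  d7 = d2*4 = 19
  d8 = d6/3 + 1 = 541/36
Walk from origin (0, 0):
  seg 1: left by d1 = 5 → (-5, 0)
  seg 2: up by d1 = 5 → (-5, 5)
  seg 3: right by d4 = 10 → (5, 5)
  seg 4: up by d7 = 19 → (5, 24)
  seg 5: up by d4 = 10 → (5, 34)
  seg 6: right by d6 = 505/12 → (565/12, 34)
  seg 7: right by d7 = 19 → (793/12, 34)
  seg 8: right by d4 = 10 → (913/12, 34)
  seg 9: right by d8 = 541/36 → (820/9, 34)
  seg 10: right by d2 = 19/4 → (3451/36, 34)

d4 = 10
d5 = -389/12
d6 = 505/12
d7 = 19
d8 = 541/36
endpoint = (3451/36, 34)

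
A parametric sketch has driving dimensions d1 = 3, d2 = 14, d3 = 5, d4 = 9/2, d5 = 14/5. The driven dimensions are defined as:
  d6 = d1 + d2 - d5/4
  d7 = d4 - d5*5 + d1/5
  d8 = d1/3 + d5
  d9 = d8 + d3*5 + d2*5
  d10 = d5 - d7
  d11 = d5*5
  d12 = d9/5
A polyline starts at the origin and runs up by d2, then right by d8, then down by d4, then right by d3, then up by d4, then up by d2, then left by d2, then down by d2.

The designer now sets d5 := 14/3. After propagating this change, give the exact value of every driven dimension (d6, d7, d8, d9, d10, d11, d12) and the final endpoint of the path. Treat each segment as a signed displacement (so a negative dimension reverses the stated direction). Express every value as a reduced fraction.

d6 = 95/6
d7 = -547/30
d8 = 17/3
d9 = 302/3
d10 = 229/10
d11 = 70/3
d12 = 302/15
endpoint = (-10/3, 14)

Apply edit: d5 := 14/3
  d6 = d1 + d2 - d5/4 = 95/6
  d7 = d4 - d5*5 + d1/5 = -547/30
  d8 = d1/3 + d5 = 17/3
  d9 = d8 + d3*5 + d2*5 = 302/3
  d10 = d5 - d7 = 229/10
  d11 = d5*5 = 70/3
  d12 = d9/5 = 302/15
Walk from origin (0, 0):
  seg 1: up by d2 = 14 → (0, 14)
  seg 2: right by d8 = 17/3 → (17/3, 14)
  seg 3: down by d4 = 9/2 → (17/3, 19/2)
  seg 4: right by d3 = 5 → (32/3, 19/2)
  seg 5: up by d4 = 9/2 → (32/3, 14)
  seg 6: up by d2 = 14 → (32/3, 28)
  seg 7: left by d2 = 14 → (-10/3, 28)
  seg 8: down by d2 = 14 → (-10/3, 14)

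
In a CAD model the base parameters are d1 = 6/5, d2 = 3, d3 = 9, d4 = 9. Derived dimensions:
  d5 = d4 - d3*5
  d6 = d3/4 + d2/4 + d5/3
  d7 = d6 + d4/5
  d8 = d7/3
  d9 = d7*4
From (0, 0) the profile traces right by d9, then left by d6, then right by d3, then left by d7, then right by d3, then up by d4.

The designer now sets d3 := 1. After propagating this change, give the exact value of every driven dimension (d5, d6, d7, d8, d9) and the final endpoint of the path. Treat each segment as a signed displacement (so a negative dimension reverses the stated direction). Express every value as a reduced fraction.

Apply edit: d3 := 1
  d5 = d4 - d3*5 = 4
  d6 = d3/4 + d2/4 + d5/3 = 7/3
  d7 = d6 + d4/5 = 62/15
  d8 = d7/3 = 62/45
  d9 = d7*4 = 248/15
Walk from origin (0, 0):
  seg 1: right by d9 = 248/15 → (248/15, 0)
  seg 2: left by d6 = 7/3 → (71/5, 0)
  seg 3: right by d3 = 1 → (76/5, 0)
  seg 4: left by d7 = 62/15 → (166/15, 0)
  seg 5: right by d3 = 1 → (181/15, 0)
  seg 6: up by d4 = 9 → (181/15, 9)

d5 = 4
d6 = 7/3
d7 = 62/15
d8 = 62/45
d9 = 248/15
endpoint = (181/15, 9)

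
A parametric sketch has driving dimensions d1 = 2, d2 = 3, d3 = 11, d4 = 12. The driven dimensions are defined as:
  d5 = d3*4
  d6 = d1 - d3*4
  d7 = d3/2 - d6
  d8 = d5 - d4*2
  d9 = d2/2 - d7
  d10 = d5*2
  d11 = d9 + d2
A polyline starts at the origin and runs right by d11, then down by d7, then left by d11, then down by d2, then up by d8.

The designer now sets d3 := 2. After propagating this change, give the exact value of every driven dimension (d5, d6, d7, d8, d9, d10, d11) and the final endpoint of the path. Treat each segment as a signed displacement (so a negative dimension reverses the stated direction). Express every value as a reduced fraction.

d5 = 8
d6 = -6
d7 = 7
d8 = -16
d9 = -11/2
d10 = 16
d11 = -5/2
endpoint = (0, -26)

Apply edit: d3 := 2
  d5 = d3*4 = 8
  d6 = d1 - d3*4 = -6
  d7 = d3/2 - d6 = 7
  d8 = d5 - d4*2 = -16
  d9 = d2/2 - d7 = -11/2
  d10 = d5*2 = 16
  d11 = d9 + d2 = -5/2
Walk from origin (0, 0):
  seg 1: right by d11 = -5/2 → (-5/2, 0)
  seg 2: down by d7 = 7 → (-5/2, -7)
  seg 3: left by d11 = -5/2 → (0, -7)
  seg 4: down by d2 = 3 → (0, -10)
  seg 5: up by d8 = -16 → (0, -26)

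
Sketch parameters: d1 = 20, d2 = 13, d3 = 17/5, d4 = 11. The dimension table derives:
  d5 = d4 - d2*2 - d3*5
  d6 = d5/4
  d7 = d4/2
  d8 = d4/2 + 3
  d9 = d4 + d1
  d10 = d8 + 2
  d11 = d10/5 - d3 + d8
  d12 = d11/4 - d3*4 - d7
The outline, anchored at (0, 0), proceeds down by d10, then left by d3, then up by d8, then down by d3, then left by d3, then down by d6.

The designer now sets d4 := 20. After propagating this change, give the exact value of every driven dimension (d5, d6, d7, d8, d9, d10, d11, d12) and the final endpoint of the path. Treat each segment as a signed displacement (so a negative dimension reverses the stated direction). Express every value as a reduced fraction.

d5 = -23
d6 = -23/4
d7 = 10
d8 = 13
d9 = 40
d10 = 15
d11 = 63/5
d12 = -409/20
endpoint = (-34/5, 7/20)

Apply edit: d4 := 20
  d5 = d4 - d2*2 - d3*5 = -23
  d6 = d5/4 = -23/4
  d7 = d4/2 = 10
  d8 = d4/2 + 3 = 13
  d9 = d4 + d1 = 40
  d10 = d8 + 2 = 15
  d11 = d10/5 - d3 + d8 = 63/5
  d12 = d11/4 - d3*4 - d7 = -409/20
Walk from origin (0, 0):
  seg 1: down by d10 = 15 → (0, -15)
  seg 2: left by d3 = 17/5 → (-17/5, -15)
  seg 3: up by d8 = 13 → (-17/5, -2)
  seg 4: down by d3 = 17/5 → (-17/5, -27/5)
  seg 5: left by d3 = 17/5 → (-34/5, -27/5)
  seg 6: down by d6 = -23/4 → (-34/5, 7/20)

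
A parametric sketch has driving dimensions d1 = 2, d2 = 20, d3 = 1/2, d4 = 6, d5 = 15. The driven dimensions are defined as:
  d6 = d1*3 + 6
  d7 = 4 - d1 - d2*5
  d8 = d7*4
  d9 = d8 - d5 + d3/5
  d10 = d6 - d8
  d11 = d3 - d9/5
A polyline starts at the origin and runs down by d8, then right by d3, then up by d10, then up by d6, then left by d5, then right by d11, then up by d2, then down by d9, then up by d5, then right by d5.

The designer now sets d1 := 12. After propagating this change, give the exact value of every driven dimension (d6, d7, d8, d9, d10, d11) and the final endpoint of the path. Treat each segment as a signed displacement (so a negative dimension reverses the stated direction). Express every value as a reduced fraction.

Apply edit: d1 := 12
  d6 = d1*3 + 6 = 42
  d7 = 4 - d1 - d2*5 = -108
  d8 = d7*4 = -432
  d9 = d8 - d5 + d3/5 = -4469/10
  d10 = d6 - d8 = 474
  d11 = d3 - d9/5 = 2247/25
Walk from origin (0, 0):
  seg 1: down by d8 = -432 → (0, 432)
  seg 2: right by d3 = 1/2 → (1/2, 432)
  seg 3: up by d10 = 474 → (1/2, 906)
  seg 4: up by d6 = 42 → (1/2, 948)
  seg 5: left by d5 = 15 → (-29/2, 948)
  seg 6: right by d11 = 2247/25 → (3769/50, 948)
  seg 7: up by d2 = 20 → (3769/50, 968)
  seg 8: down by d9 = -4469/10 → (3769/50, 14149/10)
  seg 9: up by d5 = 15 → (3769/50, 14299/10)
  seg 10: right by d5 = 15 → (4519/50, 14299/10)

d6 = 42
d7 = -108
d8 = -432
d9 = -4469/10
d10 = 474
d11 = 2247/25
endpoint = (4519/50, 14299/10)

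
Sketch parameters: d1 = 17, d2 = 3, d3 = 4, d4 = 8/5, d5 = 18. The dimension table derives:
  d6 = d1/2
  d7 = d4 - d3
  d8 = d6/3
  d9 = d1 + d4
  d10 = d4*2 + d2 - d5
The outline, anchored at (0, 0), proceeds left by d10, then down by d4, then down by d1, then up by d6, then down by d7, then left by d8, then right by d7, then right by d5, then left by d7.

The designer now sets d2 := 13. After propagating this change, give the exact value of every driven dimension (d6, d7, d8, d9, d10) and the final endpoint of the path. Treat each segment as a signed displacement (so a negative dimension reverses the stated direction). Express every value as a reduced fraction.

d6 = 17/2
d7 = -12/5
d8 = 17/6
d9 = 93/5
d10 = -9/5
endpoint = (509/30, -77/10)

Apply edit: d2 := 13
  d6 = d1/2 = 17/2
  d7 = d4 - d3 = -12/5
  d8 = d6/3 = 17/6
  d9 = d1 + d4 = 93/5
  d10 = d4*2 + d2 - d5 = -9/5
Walk from origin (0, 0):
  seg 1: left by d10 = -9/5 → (9/5, 0)
  seg 2: down by d4 = 8/5 → (9/5, -8/5)
  seg 3: down by d1 = 17 → (9/5, -93/5)
  seg 4: up by d6 = 17/2 → (9/5, -101/10)
  seg 5: down by d7 = -12/5 → (9/5, -77/10)
  seg 6: left by d8 = 17/6 → (-31/30, -77/10)
  seg 7: right by d7 = -12/5 → (-103/30, -77/10)
  seg 8: right by d5 = 18 → (437/30, -77/10)
  seg 9: left by d7 = -12/5 → (509/30, -77/10)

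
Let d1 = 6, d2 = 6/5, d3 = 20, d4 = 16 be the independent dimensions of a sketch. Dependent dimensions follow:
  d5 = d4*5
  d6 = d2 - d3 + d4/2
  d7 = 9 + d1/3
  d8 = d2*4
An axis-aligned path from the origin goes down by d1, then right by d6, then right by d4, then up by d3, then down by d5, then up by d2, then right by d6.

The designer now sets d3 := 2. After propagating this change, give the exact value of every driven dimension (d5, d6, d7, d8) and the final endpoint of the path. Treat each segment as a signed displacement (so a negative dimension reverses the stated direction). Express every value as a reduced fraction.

Apply edit: d3 := 2
  d5 = d4*5 = 80
  d6 = d2 - d3 + d4/2 = 36/5
  d7 = 9 + d1/3 = 11
  d8 = d2*4 = 24/5
Walk from origin (0, 0):
  seg 1: down by d1 = 6 → (0, -6)
  seg 2: right by d6 = 36/5 → (36/5, -6)
  seg 3: right by d4 = 16 → (116/5, -6)
  seg 4: up by d3 = 2 → (116/5, -4)
  seg 5: down by d5 = 80 → (116/5, -84)
  seg 6: up by d2 = 6/5 → (116/5, -414/5)
  seg 7: right by d6 = 36/5 → (152/5, -414/5)

d5 = 80
d6 = 36/5
d7 = 11
d8 = 24/5
endpoint = (152/5, -414/5)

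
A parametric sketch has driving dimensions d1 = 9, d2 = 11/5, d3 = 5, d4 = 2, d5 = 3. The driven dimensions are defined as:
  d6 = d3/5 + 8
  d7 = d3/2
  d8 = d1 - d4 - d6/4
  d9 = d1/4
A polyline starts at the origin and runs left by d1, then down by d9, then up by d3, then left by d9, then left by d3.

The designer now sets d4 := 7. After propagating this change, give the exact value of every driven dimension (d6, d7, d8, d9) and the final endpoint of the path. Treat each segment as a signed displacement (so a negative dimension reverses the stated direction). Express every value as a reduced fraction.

Apply edit: d4 := 7
  d6 = d3/5 + 8 = 9
  d7 = d3/2 = 5/2
  d8 = d1 - d4 - d6/4 = -1/4
  d9 = d1/4 = 9/4
Walk from origin (0, 0):
  seg 1: left by d1 = 9 → (-9, 0)
  seg 2: down by d9 = 9/4 → (-9, -9/4)
  seg 3: up by d3 = 5 → (-9, 11/4)
  seg 4: left by d9 = 9/4 → (-45/4, 11/4)
  seg 5: left by d3 = 5 → (-65/4, 11/4)

d6 = 9
d7 = 5/2
d8 = -1/4
d9 = 9/4
endpoint = (-65/4, 11/4)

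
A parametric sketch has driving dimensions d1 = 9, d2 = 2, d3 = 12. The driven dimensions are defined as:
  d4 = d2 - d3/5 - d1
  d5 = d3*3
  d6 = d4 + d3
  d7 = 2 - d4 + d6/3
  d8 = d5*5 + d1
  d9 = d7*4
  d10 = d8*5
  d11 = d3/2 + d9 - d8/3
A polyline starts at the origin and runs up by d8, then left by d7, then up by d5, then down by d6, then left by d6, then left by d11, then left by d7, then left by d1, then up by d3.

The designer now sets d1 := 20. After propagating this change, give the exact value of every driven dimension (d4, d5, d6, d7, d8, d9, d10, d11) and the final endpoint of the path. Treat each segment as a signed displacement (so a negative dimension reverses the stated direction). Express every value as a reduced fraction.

Apply edit: d1 := 20
  d4 = d2 - d3/5 - d1 = -102/5
  d5 = d3*3 = 36
  d6 = d4 + d3 = -42/5
  d7 = 2 - d4 + d6/3 = 98/5
  d8 = d5*5 + d1 = 200
  d9 = d7*4 = 392/5
  d10 = d8*5 = 1000
  d11 = d3/2 + d9 - d8/3 = 266/15
Walk from origin (0, 0):
  seg 1: up by d8 = 200 → (0, 200)
  seg 2: left by d7 = 98/5 → (-98/5, 200)
  seg 3: up by d5 = 36 → (-98/5, 236)
  seg 4: down by d6 = -42/5 → (-98/5, 1222/5)
  seg 5: left by d6 = -42/5 → (-56/5, 1222/5)
  seg 6: left by d11 = 266/15 → (-434/15, 1222/5)
  seg 7: left by d7 = 98/5 → (-728/15, 1222/5)
  seg 8: left by d1 = 20 → (-1028/15, 1222/5)
  seg 9: up by d3 = 12 → (-1028/15, 1282/5)

d4 = -102/5
d5 = 36
d6 = -42/5
d7 = 98/5
d8 = 200
d9 = 392/5
d10 = 1000
d11 = 266/15
endpoint = (-1028/15, 1282/5)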